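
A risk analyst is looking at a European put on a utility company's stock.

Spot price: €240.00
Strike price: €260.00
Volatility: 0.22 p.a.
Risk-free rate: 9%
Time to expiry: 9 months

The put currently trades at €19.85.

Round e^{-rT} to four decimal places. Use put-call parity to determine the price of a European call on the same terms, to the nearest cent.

exp(−rT) = exp(−0.09·0.75) = 0.9347
Put-call parity: C − P = S − K·e^(−rT) = 240 − 260·0.9347 = 240 − 243.0220 = -3.0220
C = P + (C − P) = 19.85 + (-3.0220) = 16.8280

€16.83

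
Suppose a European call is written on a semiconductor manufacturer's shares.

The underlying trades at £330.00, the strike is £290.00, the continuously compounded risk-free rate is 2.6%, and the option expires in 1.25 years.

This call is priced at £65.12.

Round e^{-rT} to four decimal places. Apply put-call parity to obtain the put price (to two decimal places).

exp(−rT) = exp(−0.026·1.25) = 0.9680
Put-call parity: C − P = S − K·e^(−rT) = 330 − 290·0.9680 = 330 − 280.7200 = 49.2800
P = C − (C − P) = 65.12 − (49.2800) = 15.8400

£15.84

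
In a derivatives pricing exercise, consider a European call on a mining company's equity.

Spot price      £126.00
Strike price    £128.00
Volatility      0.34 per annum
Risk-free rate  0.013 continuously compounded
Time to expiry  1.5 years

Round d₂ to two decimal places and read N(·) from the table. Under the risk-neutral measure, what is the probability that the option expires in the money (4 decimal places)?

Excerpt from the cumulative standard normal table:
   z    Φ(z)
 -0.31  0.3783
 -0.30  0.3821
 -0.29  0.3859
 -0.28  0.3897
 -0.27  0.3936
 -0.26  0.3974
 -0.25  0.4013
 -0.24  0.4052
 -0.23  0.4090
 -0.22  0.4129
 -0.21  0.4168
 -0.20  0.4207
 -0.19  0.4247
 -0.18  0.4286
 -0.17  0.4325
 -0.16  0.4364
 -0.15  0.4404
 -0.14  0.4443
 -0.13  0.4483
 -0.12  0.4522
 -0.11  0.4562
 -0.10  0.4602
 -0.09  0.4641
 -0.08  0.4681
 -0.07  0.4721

0.4207

σ√T = 0.34 × 1.2247 = 0.4164
d₁ = [ln(126/128) + (0.013 + 0.34²/2)·1.5] / 0.4164 = [-0.0157 + 0.1062] / 0.4164 = 0.2172 which rounds to 0.22
d₂ = d₁ − σ√T = 0.2172 − 0.4164 = -0.1992 which rounds to -0.20
Pr(exercise) under Q = N(d₂) = 0.4207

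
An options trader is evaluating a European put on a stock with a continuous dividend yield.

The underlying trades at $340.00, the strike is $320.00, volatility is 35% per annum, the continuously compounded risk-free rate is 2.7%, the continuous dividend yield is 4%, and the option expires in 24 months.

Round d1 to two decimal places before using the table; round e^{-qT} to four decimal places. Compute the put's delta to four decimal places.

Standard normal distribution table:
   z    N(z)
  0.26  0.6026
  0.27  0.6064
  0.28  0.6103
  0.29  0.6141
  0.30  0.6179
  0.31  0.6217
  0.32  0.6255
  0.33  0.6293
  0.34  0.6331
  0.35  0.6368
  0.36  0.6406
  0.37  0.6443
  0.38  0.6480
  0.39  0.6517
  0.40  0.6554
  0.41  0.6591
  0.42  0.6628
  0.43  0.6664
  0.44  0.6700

σ√T = 0.35·√2 = 0.4950
d₁ = [ln(340/320) + (0.027 − 0.04 + ½·0.35²)·2] / (σ√T) = (0.0606 + 0.0965) / 0.4950 = 0.3174 ⇒ 0.32
N(d₁) = N(0.32) = 0.6255
Δ_put = e^(−qT)·(N(d₁) − 1) = 0.9231·(0.6255 − 1) = -0.3457

-0.3457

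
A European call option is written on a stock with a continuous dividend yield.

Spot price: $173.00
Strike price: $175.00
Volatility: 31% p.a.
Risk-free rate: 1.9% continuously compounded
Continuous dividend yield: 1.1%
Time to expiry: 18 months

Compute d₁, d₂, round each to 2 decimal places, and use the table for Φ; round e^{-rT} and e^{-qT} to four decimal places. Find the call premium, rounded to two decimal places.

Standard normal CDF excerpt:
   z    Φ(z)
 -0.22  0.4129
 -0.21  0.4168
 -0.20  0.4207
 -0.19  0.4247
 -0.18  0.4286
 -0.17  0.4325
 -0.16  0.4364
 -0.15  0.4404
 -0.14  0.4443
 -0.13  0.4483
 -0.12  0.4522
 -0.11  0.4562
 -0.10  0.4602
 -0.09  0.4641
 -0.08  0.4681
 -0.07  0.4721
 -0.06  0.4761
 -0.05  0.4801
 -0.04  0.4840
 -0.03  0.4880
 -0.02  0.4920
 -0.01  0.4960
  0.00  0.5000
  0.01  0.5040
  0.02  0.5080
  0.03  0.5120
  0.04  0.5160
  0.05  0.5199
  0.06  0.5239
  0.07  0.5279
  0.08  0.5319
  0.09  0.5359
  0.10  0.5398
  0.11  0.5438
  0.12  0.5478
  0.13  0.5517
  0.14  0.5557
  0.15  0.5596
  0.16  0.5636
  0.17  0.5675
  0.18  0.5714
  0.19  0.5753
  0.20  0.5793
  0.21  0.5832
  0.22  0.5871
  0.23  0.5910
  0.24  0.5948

$25.66

σ√T = 0.31·√1.5 = 0.3797
ln(S/K) + (r − q + σ²/2)T = ln(173/175) + (0.019 − 0.011 + 0.31²/2)·1.5 = -0.0115 + 0.0841 = 0.0726
d₁ = 0.0726 / 0.3797 = 0.1912 ⇒ 0.19
d₂ = d₁ − σ√T = 0.1912 − 0.3797 = -0.1885 ⇒ -0.19
e^(−qT) = e^(−0.011·1.5) = 0.9836;  e^(−rT) = e^(−0.019·1.5) = 0.9719
C = 173·0.9836·N(0.19) − 175·0.9719·N(-0.19) = 173·0.9836·0.5753 − 175·0.9719·0.4247 = 97.8947 − 72.2340 = 25.6606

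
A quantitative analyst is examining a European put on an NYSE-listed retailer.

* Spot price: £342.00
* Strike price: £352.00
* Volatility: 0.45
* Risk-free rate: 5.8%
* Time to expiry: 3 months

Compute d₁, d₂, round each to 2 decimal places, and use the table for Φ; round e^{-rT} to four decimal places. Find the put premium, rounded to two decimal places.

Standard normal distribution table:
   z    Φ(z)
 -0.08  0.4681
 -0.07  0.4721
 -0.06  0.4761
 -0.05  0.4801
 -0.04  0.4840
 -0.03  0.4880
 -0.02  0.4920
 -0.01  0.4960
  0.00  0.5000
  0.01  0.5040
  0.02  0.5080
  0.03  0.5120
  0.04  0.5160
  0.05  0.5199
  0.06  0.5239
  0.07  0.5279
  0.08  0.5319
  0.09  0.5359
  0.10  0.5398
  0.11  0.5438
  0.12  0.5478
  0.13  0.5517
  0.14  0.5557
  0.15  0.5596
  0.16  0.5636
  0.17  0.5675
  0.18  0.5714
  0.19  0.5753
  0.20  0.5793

£34.04

T = 0.25;  σ√T = 0.2250
d₁ = [ln(342/352) + (0.058 + 0.45²/2)·0.25] / 0.2250 = [-0.0288 + 0.0398] / 0.2250 = 0.0489 ≈ 0.05
d₂ = d₁ − σ√T = 0.0489 − 0.2250 = -0.1761 ≈ -0.18
e^(−rT) = e^(−0.058·0.25) = 0.9856
N(−d₂) = N(0.18) = 0.5714;  N(−d₁) = N(-0.05) = 0.4801
P = 352·0.9856·0.5714 − 342·0.4801 = 198.2365 − 164.1942 = 34.0423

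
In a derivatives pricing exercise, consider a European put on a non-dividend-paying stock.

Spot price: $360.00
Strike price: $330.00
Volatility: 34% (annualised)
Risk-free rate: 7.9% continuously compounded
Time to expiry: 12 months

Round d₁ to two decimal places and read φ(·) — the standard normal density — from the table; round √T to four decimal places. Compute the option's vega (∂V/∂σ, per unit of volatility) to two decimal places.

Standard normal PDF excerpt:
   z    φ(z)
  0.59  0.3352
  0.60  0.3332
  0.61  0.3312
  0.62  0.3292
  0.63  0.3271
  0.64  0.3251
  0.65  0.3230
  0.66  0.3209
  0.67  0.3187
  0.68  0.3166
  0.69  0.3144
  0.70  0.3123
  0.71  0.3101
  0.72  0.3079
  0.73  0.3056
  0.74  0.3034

115.52

T = 1;  σ√T = 0.3400
d₁ = [ln(360/330) + (0.079 + 0.34²/2)·1] / 0.3400 = [0.0870 + 0.1368] / 0.3400 = 0.6583 ⇒ 0.66
√T = √1 = 1.0000
φ(d₁) = φ(0.66) = 0.3209
vega = S·φ(d₁)·√T = 360·0.3209·1.0000 = 115.5240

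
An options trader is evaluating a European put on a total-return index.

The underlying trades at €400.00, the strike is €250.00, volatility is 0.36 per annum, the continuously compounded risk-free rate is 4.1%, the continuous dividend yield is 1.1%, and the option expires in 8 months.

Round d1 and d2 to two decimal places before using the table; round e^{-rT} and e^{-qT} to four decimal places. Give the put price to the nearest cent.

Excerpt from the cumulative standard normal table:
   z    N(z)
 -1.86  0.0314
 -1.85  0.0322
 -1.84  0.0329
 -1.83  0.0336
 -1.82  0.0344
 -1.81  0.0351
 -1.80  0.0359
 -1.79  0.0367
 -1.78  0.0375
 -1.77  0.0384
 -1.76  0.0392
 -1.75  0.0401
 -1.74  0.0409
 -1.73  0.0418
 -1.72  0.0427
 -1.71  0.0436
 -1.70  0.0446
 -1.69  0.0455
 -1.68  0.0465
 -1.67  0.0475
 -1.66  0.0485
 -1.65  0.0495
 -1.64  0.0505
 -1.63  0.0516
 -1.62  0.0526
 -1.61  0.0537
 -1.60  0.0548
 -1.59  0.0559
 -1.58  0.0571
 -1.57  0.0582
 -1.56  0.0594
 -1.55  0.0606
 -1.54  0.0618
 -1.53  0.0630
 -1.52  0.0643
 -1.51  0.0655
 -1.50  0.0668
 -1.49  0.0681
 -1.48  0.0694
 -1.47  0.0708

€1.70

σ√T = 0.36·√0.6667 = 0.2939
d₁ = [ln(400/250) + (0.041 − 0.011 + 0.36²/2)·0.6667] / 0.2939 = [0.4700 + 0.0632] / 0.2939 = 1.8140 → 1.81
d₂ = d₁ − σ√T = 1.8140 − 0.2939 = 1.5201 → 1.52
e^(−qT) = e^(−0.011·0.6667) = 0.9927;  e^(−rT) = e^(−0.041·0.6667) = 0.9730
N(−d₂) = N(-1.52) = 0.0643;  N(−d₁) = N(-1.81) = 0.0351
P = 250·0.9730·0.0643 − 400·0.9927·0.0351 = 15.6410 − 13.9375 = 1.7035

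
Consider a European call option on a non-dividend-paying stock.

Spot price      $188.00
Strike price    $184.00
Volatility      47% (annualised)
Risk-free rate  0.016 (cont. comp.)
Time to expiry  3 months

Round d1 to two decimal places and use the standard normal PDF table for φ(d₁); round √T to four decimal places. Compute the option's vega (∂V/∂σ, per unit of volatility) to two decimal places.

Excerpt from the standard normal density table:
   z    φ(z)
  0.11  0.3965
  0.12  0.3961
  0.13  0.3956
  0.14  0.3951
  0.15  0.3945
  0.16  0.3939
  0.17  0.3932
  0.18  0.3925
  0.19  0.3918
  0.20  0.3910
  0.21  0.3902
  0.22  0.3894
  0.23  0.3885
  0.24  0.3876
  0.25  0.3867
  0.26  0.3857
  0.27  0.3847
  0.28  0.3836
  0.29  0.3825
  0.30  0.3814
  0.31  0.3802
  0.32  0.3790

36.52

σ√T = 0.47 × 0.5000 = 0.2350
d₁ = [ln(188/184) + (0.016 + ½·0.47²)·0.25] / (σ√T) = (0.0215 + 0.0316) / 0.2350 = 0.2260 which rounds to 0.23
√T = √0.25 = 0.5000
φ(d₁) = φ(0.23) = 0.3885
vega = S·φ(d₁)·√T = 188·0.3885·0.5000 = 36.5190
(The put has the same vega.)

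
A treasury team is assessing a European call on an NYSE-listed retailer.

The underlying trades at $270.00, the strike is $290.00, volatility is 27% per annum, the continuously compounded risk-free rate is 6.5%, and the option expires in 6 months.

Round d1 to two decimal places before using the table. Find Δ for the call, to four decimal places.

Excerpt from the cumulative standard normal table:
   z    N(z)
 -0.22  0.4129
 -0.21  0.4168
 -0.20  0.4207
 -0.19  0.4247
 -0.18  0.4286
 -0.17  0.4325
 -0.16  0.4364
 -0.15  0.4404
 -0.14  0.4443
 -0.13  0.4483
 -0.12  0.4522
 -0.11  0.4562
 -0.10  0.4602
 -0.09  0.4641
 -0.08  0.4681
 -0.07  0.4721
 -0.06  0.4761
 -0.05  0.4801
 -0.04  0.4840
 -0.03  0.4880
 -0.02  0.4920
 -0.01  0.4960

0.4562

T = 0.5;  σ√T = 0.1909
d₁ = [ln(270/290) + (0.065 + 0.27²/2)·0.5] / 0.1909 = [-0.0715 + 0.0507] / 0.1909 = -0.1086 which rounds to -0.11
N(d₁) = N(-0.11) = 0.4562
Δ_call = N(d₁) = 0.4562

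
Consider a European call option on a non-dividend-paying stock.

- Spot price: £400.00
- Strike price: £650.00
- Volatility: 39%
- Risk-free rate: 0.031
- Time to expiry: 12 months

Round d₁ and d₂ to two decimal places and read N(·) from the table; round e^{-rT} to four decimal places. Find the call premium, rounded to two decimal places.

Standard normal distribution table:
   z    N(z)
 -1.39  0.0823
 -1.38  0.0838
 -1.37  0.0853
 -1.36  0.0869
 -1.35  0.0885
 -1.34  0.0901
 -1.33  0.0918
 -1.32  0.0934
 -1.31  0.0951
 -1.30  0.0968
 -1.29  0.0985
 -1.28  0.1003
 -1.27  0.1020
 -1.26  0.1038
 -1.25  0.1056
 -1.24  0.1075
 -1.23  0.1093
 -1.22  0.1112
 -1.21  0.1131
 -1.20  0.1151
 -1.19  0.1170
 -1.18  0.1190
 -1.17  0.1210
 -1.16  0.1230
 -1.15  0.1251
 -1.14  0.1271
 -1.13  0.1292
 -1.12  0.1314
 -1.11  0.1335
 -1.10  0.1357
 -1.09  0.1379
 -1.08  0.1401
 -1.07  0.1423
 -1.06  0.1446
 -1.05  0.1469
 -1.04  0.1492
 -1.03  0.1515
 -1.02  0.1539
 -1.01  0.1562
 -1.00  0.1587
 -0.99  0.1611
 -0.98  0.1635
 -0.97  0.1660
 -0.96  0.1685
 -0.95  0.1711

£11.64

σ√T = 0.39·√1 = 0.3900
d₁ = [ln(400/650) + (0.031 + ½·0.39²)·1] / (σ√T) = (-0.4855 + 0.1071) / 0.3900 = -0.9704 ⇒ -0.97
d₂ = -0.9704 − 0.3900 = -1.3604 ⇒ -1.36
exp(−rT) = exp(−0.031·1) = 0.9695
N(d₁) = N(-0.97) = 0.1660;  N(d₂) = N(-1.36) = 0.0869
C = 400·0.1660 − 650·0.9695·0.0869 = 66.4000 − 54.7622 = 11.6378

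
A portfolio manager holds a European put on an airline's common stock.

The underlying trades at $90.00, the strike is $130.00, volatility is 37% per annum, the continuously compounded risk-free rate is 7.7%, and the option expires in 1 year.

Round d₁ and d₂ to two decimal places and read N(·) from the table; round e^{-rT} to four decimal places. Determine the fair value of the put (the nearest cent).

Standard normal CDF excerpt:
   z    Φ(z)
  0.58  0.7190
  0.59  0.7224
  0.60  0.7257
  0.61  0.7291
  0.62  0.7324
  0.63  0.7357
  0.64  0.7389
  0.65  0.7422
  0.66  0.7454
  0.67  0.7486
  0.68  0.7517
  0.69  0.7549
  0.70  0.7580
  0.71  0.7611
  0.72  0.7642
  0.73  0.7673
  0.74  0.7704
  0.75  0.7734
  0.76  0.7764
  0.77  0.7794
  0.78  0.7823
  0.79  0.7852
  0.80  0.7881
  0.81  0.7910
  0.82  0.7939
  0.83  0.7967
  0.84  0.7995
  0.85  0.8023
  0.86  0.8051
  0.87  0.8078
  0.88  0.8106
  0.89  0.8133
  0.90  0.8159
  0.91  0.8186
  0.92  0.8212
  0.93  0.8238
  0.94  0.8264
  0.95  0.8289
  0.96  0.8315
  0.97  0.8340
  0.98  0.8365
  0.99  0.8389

σ√T = 0.37·√1 = 0.3700
d₁ = [ln(90/130) + (0.077 + 0.37²/2)·1] / 0.3700 = [-0.3677 + 0.1454] / 0.3700 = -0.6007 → -0.60
d₂ = d₁ − σ√T = -0.6007 − 0.3700 = -0.9707 → -0.97
exp(−rT) = exp(−0.077·1) = 0.9259
N(−d₂) = N(0.97) = 0.8340;  N(−d₁) = N(0.60) = 0.7257
P = 130·0.9259·0.8340 − 90·0.7257 = 100.3861 − 65.3130 = 35.0731

$35.07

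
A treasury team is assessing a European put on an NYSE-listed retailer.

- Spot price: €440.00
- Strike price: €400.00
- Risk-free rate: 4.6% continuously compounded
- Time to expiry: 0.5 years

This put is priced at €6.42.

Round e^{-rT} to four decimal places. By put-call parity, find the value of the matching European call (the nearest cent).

e^(−rT) = e^(−0.046·0.5) = 0.9773
Put-call parity: C − P = S − K·e^(−rT) = 440 − 400·0.9773 = 440 − 390.9200 = 49.0800
C = P + (C − P) = 6.42 + (49.0800) = 55.5000

€55.50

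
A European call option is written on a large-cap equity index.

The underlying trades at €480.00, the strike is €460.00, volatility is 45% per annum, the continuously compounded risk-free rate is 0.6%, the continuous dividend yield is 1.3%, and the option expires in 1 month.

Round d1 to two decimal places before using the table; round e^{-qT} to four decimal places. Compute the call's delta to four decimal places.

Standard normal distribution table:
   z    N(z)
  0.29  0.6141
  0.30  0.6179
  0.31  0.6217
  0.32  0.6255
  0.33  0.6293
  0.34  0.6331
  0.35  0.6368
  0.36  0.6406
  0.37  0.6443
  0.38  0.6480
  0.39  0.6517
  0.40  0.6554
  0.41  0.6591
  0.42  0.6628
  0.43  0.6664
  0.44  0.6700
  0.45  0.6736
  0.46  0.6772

0.6510

T = 0.08333;  σ√T = 0.1299
d₁ = [ln(480/460) + (0.006 − 0.013 + 0.45²/2)·0.08333] / 0.1299 = [0.0426 + 0.0079] / 0.1299 = 0.3881 ≈ 0.39
N(d₁) = N(0.39) = 0.6517
Δ_call = exp(−qT)·N(d₁) = 0.9989·0.6517 = 0.6510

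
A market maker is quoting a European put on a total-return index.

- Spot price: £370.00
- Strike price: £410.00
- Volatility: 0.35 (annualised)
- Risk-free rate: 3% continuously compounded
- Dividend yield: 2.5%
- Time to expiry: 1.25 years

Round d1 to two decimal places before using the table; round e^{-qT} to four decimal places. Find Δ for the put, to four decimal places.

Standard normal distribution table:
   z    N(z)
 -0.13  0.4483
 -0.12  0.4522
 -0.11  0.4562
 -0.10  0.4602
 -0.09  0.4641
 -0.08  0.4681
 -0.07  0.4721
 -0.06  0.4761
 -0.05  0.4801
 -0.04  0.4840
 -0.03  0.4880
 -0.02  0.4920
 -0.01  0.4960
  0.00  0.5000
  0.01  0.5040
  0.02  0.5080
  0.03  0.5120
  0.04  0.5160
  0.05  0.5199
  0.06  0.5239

-0.5039

T = 1.25;  σ√T = 0.3913
d₁ = [ln(370/410) + (0.03 − 0.025 + 0.35²/2)·1.25] / 0.3913 = [-0.1027 + 0.0828] / 0.3913 = -0.0507 → -0.05
N(d₁) = N(-0.05) = 0.4801
Δ_put = exp(−qT)·(N(d₁) − 1) = 0.9692·(0.4801 − 1) = -0.5039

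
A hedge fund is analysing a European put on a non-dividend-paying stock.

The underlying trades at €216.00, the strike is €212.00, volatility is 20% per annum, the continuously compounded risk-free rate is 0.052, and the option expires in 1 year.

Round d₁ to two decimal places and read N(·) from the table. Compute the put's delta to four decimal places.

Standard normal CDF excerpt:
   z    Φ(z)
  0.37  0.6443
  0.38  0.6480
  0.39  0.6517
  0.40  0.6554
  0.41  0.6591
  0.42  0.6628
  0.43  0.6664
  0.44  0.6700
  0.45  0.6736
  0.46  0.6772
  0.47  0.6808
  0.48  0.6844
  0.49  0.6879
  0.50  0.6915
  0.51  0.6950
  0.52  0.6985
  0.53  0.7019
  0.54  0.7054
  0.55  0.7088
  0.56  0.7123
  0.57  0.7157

σ√T = 0.2·√1 = 0.2000
d₁ = [ln(216/212) + (0.052 + 0.2²/2)·1] / 0.2000 = [0.0187 + 0.0720] / 0.2000 = 0.4535 ⇒ 0.45
N(d₁) = N(0.45) = 0.6736
Δ_put = N(d₁) − 1 = 0.6736 − 1 = -0.3264

-0.3264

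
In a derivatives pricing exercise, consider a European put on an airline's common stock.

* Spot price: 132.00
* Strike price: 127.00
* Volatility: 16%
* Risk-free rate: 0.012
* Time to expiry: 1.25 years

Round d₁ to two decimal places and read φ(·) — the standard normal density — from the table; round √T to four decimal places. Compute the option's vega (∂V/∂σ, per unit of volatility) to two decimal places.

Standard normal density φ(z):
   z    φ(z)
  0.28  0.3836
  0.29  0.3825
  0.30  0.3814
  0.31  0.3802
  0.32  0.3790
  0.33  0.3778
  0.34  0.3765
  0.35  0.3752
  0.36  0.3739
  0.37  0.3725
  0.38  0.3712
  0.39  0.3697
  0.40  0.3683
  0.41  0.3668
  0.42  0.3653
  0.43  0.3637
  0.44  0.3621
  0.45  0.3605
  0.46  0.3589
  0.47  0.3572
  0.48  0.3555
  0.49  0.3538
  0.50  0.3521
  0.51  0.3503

54.56

T = 1.25;  σ√T = 0.1789
d₁ = [ln(132/127) + (0.012 + ½·0.16²)·1.25] / (σ√T) = (0.0386 + 0.0310) / 0.1789 = 0.3892 → 0.39
√T = √1.25 = 1.1180
φ(d₁) = φ(0.39) = 0.3697
vega = S·φ(d₁)·√T = 132·0.3697·1.1180 = 54.5588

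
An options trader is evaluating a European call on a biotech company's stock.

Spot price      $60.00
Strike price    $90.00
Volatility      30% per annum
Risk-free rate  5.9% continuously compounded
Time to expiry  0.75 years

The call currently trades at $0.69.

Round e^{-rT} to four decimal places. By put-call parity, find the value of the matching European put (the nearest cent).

$26.79

e^(−rT) = e^(−0.059·0.75) = 0.9567
Put-call parity: C − P = S − K·e^(−rT) = 60 − 90·0.9567 = 60 − 86.1030 = -26.1030
P = C − (C − P) = 0.69 − (-26.1030) = 26.7930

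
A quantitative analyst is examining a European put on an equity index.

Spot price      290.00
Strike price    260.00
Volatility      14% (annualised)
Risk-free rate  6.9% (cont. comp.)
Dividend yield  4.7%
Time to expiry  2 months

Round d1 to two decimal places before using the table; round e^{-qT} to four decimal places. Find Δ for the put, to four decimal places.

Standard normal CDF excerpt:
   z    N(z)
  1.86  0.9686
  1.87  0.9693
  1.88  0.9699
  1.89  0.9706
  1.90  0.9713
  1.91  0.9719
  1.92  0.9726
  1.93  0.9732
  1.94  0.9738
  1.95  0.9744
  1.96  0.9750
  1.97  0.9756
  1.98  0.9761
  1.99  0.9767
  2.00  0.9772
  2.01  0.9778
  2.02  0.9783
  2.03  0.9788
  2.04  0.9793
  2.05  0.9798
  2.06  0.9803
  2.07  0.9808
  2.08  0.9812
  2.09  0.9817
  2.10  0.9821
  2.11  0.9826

-0.0226

σ√T = 0.14 × 0.4082 = 0.0572
ln(S/K) + (r − q + σ²/2)T = ln(290/260) + (0.069 − 0.047 + 0.14²/2)·0.1667 = 0.1092 + 0.0053 = 0.1145
d₁ = 0.1145 / 0.0572 = 2.0033 which rounds to 2.00
N(d₁) = N(2.00) = 0.9772
Δ_put = e^(−qT)·(N(d₁) − 1) = 0.9922·(0.9772 − 1) = -0.0226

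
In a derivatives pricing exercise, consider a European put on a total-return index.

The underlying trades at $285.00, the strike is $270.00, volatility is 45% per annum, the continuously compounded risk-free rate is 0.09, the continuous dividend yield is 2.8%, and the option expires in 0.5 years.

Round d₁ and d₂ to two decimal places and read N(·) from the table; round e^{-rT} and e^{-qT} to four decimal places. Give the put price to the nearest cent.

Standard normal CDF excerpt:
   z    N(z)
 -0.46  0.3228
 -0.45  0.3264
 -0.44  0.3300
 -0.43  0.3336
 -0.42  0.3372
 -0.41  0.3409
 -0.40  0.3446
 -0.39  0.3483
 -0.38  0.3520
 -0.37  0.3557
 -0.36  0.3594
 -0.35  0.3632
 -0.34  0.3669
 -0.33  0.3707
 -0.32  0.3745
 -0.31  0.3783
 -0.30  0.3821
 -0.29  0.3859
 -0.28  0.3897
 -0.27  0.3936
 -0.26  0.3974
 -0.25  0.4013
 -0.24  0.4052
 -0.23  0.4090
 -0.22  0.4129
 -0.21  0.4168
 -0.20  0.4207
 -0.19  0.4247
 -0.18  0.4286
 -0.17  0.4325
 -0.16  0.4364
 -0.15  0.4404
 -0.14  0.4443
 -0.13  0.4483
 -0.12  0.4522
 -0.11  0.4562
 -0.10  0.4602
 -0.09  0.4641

σ√T = 0.45 × 0.7071 = 0.3182
ln(S/K) + (r − q + σ²/2)T = ln(285/270) + (0.09 − 0.028 + 0.45²/2)·0.5 = 0.0541 + 0.0816 = 0.1357
d₁ = 0.1357 / 0.3182 = 0.4264 which rounds to 0.43
d₂ = d₁ − σ√T = 0.4264 − 0.3182 = 0.1082 which rounds to 0.11
exp(−qT) = exp(−0.028·0.5) = 0.9861;  exp(−rT) = exp(−0.09·0.5) = 0.9560
N(−d₂) = N(-0.11) = 0.4562;  N(−d₁) = N(-0.43) = 0.3336
P = 270·0.9560·0.4562 − 285·0.9861·0.3336 = 117.7543 − 93.7544 = 23.9999

$24.00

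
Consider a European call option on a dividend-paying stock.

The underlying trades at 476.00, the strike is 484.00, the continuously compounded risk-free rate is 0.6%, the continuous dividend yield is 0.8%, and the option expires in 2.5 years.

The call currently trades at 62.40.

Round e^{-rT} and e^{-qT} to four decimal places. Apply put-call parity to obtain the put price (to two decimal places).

e^(−qT) = e^(−0.008·2.5) = 0.9802;  e^(−rT) = e^(−0.006·2.5) = 0.9851
Put-call parity: C − P = S·e^(−qT) − K·e^(−rT) = 476·0.9802 − 484·0.9851 = 466.5752 − 476.7884 = -10.2132
P = C − (C − P) = 62.40 − (-10.2132) = 72.6132

72.61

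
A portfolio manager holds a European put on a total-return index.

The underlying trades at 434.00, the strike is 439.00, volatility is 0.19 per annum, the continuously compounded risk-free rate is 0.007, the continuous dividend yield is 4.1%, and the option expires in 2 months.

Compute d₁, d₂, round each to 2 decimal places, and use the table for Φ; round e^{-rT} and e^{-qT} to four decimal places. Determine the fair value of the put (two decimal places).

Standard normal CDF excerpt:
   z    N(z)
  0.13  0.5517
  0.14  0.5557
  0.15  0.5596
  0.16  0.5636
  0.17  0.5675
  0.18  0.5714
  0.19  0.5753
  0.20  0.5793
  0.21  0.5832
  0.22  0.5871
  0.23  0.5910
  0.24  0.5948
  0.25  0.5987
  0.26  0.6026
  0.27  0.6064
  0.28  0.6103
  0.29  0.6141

σ√T = 0.19 × 0.4082 = 0.0776
d₁ = [ln(434/439) + (0.007 − 0.041 + 0.19²/2)·0.1667] / 0.0776 = [-0.0115 − 0.0027] / 0.0776 = -0.1819 ⇒ -0.18
d₂ = d₁ − σ√T = -0.1819 − 0.0776 = -0.2595 ⇒ -0.26
exp(−qT) = exp(−0.041·0.1667) = 0.9932;  exp(−rT) = exp(−0.007·0.1667) = 0.9988
N(−d₂) = N(0.26) = 0.6026;  N(−d₁) = N(0.18) = 0.5714
P = 439·0.9988·0.6026 − 434·0.9932·0.5714 = 264.2240 − 246.3013 = 17.9227

17.92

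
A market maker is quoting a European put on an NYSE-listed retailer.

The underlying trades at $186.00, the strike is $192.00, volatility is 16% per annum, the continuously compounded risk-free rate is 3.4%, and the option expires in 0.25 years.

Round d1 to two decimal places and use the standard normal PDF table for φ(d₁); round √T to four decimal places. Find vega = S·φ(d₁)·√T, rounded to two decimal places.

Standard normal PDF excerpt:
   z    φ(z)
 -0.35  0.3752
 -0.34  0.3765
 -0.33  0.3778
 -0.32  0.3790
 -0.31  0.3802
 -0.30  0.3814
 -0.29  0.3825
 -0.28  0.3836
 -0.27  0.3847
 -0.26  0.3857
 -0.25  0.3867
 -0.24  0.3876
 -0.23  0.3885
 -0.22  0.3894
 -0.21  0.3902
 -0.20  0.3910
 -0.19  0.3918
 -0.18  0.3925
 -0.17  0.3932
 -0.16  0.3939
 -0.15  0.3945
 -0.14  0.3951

σ√T = 0.16 × 0.5000 = 0.0800
d₁ = [ln(186/192) + (0.034 + ½·0.16²)·0.25] / (σ√T) = (-0.0317 + 0.0117) / 0.0800 = -0.2506 which rounds to -0.25
√T = √0.25 = 0.5000
φ(d₁) = φ(-0.25) = 0.3867
vega = S·φ(d₁)·√T = 186·0.3867·0.5000 = 35.9631

35.96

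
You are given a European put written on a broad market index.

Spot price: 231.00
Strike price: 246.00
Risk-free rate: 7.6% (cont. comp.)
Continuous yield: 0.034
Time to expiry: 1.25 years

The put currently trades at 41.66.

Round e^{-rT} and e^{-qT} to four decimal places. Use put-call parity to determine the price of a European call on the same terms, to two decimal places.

39.34

exp(−qT) = exp(−0.034·1.25) = 0.9584;  exp(−rT) = exp(−0.076·1.25) = 0.9094
Put-call parity: C − P = S·e^(−qT) − K·e^(−rT) = 231·0.9584 − 246·0.9094 = 221.3904 − 223.7124 = -2.3220
C = P + (C − P) = 41.66 + (-2.3220) = 39.3380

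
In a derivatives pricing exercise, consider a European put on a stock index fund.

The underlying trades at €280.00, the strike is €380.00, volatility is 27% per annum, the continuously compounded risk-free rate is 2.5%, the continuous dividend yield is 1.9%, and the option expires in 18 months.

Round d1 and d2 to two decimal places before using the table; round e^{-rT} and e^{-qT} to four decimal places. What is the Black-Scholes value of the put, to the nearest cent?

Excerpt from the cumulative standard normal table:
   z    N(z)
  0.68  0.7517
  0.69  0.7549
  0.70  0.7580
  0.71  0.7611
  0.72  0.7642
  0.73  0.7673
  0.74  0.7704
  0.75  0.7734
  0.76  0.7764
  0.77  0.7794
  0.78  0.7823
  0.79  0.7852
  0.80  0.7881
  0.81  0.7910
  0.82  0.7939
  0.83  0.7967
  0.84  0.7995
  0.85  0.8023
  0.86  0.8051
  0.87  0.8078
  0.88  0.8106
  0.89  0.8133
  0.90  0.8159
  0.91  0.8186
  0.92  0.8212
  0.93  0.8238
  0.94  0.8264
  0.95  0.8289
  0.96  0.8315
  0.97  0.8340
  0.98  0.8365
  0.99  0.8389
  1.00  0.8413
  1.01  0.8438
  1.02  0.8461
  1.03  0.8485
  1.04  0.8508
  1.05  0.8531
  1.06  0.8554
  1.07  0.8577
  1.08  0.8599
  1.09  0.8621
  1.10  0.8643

T = 1.5;  σ√T = 0.3307
d₁ = [ln(280/380) + (0.025 − 0.019 + 0.27²/2)·1.5] / 0.3307 = [-0.3054 + 0.0637] / 0.3307 = -0.7309 ⇒ -0.73
d₂ = d₁ − σ√T = -0.7309 − 0.3307 = -1.0616 ⇒ -1.06
exp(−qT) = exp(−0.019·1.5) = 0.9719;  exp(−rT) = exp(−0.025·1.5) = 0.9632
N(−d₂) = N(1.06) = 0.8554;  N(−d₁) = N(0.73) = 0.7673
P = 380·0.9632·0.8554 − 280·0.9719·0.7673 = 313.0901 − 208.8069 = 104.2832

€104.28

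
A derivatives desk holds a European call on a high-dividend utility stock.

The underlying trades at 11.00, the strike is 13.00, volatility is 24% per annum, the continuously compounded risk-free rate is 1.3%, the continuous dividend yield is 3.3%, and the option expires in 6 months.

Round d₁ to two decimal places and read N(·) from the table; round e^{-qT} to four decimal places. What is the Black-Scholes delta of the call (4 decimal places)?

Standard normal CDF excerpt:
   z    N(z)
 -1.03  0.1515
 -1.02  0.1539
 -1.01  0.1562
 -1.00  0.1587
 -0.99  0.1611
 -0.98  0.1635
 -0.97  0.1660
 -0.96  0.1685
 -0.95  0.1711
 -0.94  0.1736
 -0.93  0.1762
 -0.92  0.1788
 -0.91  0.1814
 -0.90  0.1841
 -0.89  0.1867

σ√T = 0.24 × 0.7071 = 0.1697
d₁ = [ln(11/13) + (0.013 − 0.033 + 0.24²/2)·0.5] / 0.1697 = [-0.1671 + 0.0044] / 0.1697 = -0.9584 which rounds to -0.96
N(d₁) = N(-0.96) = 0.1685
Δ_call = exp(−qT)·N(d₁) = 0.9836·0.1685 = 0.1657

0.1657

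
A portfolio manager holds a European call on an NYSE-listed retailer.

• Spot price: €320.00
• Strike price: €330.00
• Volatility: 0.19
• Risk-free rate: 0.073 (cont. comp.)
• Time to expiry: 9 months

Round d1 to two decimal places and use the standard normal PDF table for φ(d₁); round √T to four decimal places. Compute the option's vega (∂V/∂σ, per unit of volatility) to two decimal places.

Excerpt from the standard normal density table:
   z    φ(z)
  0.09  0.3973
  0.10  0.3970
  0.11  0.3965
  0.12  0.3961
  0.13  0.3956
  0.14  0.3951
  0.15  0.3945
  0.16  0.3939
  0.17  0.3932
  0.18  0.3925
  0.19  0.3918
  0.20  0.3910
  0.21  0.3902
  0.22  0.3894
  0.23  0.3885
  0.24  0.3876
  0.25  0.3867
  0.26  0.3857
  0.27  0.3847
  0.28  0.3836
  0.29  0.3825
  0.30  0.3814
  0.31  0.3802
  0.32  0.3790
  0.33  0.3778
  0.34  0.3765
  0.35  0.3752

107.66

σ√T = 0.19 × 0.8660 = 0.1645
d₁ = [ln(320/330) + (0.073 + 0.19²/2)·0.75] / 0.1645 = [-0.0308 + 0.0683] / 0.1645 = 0.2280 ≈ 0.23
√T = √0.75 = 0.8660
φ(d₁) = φ(0.23) = 0.3885
vega = S·φ(d₁)·√T = 320·0.3885·0.8660 = 107.6611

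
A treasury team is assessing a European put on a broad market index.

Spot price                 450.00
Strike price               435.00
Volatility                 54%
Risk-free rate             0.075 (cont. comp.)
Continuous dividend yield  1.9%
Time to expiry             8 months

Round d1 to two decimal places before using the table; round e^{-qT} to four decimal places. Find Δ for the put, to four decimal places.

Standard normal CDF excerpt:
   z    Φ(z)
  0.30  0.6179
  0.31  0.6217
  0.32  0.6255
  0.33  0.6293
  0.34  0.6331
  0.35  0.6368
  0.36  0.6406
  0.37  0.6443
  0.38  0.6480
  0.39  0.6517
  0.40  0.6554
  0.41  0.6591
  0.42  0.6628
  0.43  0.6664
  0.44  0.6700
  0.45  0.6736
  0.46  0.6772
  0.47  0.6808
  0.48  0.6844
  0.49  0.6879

-0.3476

σ√T = 0.54·√0.6667 = 0.4409
d₁ = [ln(450/435) + (0.075 − 0.019 + ½·0.54²)·0.6667] / (σ√T) = (0.0339 + 0.1345) / 0.4409 = 0.3820 ≈ 0.38
N(d₁) = N(0.38) = 0.6480
Δ_put = exp(−qT)·(N(d₁) − 1) = 0.9874·(0.6480 − 1) = -0.3476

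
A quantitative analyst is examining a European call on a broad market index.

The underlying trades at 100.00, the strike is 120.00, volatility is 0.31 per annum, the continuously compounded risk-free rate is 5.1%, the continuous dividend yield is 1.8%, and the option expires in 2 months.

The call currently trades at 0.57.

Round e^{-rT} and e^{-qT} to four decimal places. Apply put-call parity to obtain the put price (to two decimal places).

exp(−qT) = exp(−0.018·0.1667) = 0.9970;  exp(−rT) = exp(−0.051·0.1667) = 0.9915
Put-call parity: C − P = S·e^(−qT) − K·e^(−rT) = 100·0.9970 − 120·0.9915 = 99.7000 − 118.9800 = -19.2800
P = C − (C − P) = 0.57 − (-19.2800) = 19.8500

19.85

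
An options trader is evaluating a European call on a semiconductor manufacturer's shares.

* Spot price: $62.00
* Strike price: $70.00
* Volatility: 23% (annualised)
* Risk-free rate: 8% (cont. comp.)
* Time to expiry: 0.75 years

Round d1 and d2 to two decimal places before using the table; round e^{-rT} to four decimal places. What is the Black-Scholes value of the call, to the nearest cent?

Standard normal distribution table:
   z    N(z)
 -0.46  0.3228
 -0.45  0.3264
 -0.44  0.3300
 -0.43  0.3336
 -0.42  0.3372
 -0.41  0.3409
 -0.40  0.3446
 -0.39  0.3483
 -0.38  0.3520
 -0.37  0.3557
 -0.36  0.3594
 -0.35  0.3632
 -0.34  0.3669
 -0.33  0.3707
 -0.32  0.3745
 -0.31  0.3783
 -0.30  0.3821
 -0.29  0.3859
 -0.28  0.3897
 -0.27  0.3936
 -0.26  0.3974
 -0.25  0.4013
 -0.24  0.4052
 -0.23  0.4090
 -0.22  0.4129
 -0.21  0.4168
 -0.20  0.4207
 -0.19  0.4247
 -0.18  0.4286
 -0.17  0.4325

T = 0.75;  σ√T = 0.1992
d₁ = [ln(62/70) + (0.08 + 0.23²/2)·0.75] / 0.1992 = [-0.1214 + 0.0798] / 0.1992 = -0.2085 ≈ -0.21
d₂ = d₁ − σ√T = -0.2085 − 0.1992 = -0.4077 ≈ -0.41
exp(−rT) = exp(−0.08·0.75) = 0.9418
C = 62·N(-0.21) − 70·0.9418·N(-0.41) = 62·0.4168 − 70·0.9418·0.3409 = 25.8416 − 22.4742 = 3.3674

$3.37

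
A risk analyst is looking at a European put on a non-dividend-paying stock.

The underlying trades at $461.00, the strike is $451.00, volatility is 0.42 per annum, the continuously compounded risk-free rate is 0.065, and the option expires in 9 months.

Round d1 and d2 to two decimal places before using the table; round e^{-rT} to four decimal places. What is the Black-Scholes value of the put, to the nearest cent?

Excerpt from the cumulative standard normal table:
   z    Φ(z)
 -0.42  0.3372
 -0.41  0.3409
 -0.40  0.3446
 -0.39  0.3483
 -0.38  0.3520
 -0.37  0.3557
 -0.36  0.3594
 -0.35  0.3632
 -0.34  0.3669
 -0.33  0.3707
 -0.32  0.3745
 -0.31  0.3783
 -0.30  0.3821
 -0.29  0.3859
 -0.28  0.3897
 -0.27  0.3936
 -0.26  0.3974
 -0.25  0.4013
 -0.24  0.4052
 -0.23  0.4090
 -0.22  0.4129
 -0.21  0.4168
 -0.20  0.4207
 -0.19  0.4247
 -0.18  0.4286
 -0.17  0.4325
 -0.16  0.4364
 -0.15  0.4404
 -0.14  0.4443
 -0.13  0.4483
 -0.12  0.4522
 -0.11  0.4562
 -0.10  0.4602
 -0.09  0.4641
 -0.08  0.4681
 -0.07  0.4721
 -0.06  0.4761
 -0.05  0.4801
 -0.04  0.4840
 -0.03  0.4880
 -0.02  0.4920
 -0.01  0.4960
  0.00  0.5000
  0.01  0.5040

$50.78

σ√T = 0.42·√0.75 = 0.3637
ln(S/K) + (r + σ²/2)T = ln(461/451) + (0.065 + 0.42²/2)·0.75 = 0.0219 + 0.1149 = 0.1368
d₁ = 0.1368 / 0.3637 = 0.3762 → 0.38
d₂ = d₁ − σ√T = 0.3762 − 0.3637 = 0.0125 → 0.01
e^(−rT) = e^(−0.065·0.75) = 0.9524
N(−d₂) = N(-0.01) = 0.4960;  N(−d₁) = N(-0.38) = 0.3520
P = 451·0.9524·0.4960 − 461·0.3520 = 213.0481 − 162.2720 = 50.7761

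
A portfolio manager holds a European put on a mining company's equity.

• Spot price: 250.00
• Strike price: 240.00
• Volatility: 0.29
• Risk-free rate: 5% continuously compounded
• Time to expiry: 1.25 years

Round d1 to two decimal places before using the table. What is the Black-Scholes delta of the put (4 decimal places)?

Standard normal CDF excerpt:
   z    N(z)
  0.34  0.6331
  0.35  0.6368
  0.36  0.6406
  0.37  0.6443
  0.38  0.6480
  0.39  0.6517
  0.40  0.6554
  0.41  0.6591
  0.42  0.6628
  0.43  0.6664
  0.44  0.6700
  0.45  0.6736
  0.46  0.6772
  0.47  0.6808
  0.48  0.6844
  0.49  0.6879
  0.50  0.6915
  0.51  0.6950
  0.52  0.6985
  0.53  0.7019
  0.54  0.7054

-0.3156

σ√T = 0.29 × 1.1180 = 0.3242
ln(S/K) + (r + σ²/2)T = ln(250/240) + (0.05 + 0.29²/2)·1.25 = 0.0408 + 0.1151 = 0.1559
d₁ = 0.1559 / 0.3242 = 0.4808 → 0.48
N(d₁) = N(0.48) = 0.6844
Δ_put = N(d₁) − 1 = 0.6844 − 1 = -0.3156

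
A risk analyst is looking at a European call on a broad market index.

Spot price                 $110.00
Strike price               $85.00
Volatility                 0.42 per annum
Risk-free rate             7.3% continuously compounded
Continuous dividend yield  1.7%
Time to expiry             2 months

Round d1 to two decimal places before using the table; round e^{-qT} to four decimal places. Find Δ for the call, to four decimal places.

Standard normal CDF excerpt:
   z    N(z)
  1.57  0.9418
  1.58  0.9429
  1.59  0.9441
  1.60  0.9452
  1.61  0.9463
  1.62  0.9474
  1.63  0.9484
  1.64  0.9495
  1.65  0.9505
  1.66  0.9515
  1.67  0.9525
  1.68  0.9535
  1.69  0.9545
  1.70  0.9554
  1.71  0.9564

0.9468

T = 0.1667;  σ√T = 0.1715
ln(S/K) + (r − q + σ²/2)T = ln(110/85) + (0.073 − 0.017 + 0.42²/2)·0.1667 = 0.2578 + 0.0240 = 0.2819
d₁ = 0.2819 / 0.1715 = 1.6439 → 1.64
N(d₁) = N(1.64) = 0.9495
Δ_call = e^(−qT)·N(d₁) = 0.9972·0.9495 = 0.9468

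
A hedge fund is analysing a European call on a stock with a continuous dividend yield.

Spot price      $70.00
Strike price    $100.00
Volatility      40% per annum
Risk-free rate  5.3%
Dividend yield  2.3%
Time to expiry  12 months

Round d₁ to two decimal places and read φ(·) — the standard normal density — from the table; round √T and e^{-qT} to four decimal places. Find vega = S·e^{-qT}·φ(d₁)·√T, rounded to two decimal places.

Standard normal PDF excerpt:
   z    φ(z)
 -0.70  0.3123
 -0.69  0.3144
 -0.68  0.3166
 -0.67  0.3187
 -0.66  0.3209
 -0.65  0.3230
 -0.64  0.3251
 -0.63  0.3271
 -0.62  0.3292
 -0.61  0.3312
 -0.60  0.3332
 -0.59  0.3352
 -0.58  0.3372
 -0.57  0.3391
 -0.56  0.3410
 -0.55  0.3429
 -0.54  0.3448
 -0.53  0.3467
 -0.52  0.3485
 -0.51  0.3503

σ√T = 0.4·√1 = 0.4000
ln(S/K) + (r − q + σ²/2)T = ln(70/100) + (0.053 − 0.023 + 0.4²/2)·1 = -0.3567 + 0.1100 = -0.2467
d₁ = -0.2467 / 0.4000 = -0.6167 which rounds to -0.62
√T = √1 = 1.0000
φ(d₁) = φ(-0.62) = 0.3292
e^(−qT) = e^(−0.023·1) = 0.9773
vega = S·e^(−qT)·φ(d₁)·√T = 70·0.9773·0.3292·1.0000 = 22.5209

22.52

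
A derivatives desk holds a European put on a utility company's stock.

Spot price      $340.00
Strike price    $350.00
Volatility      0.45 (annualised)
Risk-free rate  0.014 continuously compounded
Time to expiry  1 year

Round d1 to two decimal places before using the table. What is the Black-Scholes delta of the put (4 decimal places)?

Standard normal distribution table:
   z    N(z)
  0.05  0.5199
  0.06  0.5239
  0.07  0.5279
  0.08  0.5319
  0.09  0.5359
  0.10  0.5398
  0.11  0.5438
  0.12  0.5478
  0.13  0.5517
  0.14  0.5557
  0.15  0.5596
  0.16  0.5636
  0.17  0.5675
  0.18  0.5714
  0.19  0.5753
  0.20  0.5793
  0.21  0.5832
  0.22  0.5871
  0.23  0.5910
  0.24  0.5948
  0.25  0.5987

σ√T = 0.45·√1 = 0.4500
d₁ = [ln(340/350) + (0.014 + ½·0.45²)·1] / (σ√T) = (-0.0290 + 0.1153) / 0.4500 = 0.1917 ≈ 0.19
N(d₁) = N(0.19) = 0.5753
Δ_put = N(d₁) − 1 = 0.5753 − 1 = -0.4247

-0.4247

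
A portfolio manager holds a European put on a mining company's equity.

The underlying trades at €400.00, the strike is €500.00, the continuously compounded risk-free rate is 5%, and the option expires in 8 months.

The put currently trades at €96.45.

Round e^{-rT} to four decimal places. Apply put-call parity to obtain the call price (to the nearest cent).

€12.85

e^(−rT) = e^(−0.05·0.6667) = 0.9672
Put-call parity: C − P = S − K·e^(−rT) = 400 − 500·0.9672 = 400 − 483.6000 = -83.6000
C = P + (C − P) = 96.45 + (-83.6000) = 12.8500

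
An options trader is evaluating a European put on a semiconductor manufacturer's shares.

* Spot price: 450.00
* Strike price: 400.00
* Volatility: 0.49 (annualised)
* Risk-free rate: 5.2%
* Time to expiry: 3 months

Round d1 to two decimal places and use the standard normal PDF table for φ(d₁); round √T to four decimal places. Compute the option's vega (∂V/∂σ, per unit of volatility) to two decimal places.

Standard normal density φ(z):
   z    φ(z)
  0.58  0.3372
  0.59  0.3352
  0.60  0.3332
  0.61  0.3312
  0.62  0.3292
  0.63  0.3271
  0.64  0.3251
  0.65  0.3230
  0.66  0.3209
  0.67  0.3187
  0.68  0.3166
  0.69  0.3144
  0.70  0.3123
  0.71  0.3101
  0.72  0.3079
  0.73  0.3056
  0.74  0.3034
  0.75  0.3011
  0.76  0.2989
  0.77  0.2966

σ√T = 0.49 × 0.5000 = 0.2450
d₁ = [ln(450/400) + (0.052 + ½·0.49²)·0.25] / (σ√T) = (0.1178 + 0.0430) / 0.2450 = 0.6563 ≈ 0.66
√T = √0.25 = 0.5000
φ(d₁) = φ(0.66) = 0.3209
vega = S·φ(d₁)·√T = 450·0.3209·0.5000 = 72.2025
(Call and put vega coincide under Black-Scholes.)

72.20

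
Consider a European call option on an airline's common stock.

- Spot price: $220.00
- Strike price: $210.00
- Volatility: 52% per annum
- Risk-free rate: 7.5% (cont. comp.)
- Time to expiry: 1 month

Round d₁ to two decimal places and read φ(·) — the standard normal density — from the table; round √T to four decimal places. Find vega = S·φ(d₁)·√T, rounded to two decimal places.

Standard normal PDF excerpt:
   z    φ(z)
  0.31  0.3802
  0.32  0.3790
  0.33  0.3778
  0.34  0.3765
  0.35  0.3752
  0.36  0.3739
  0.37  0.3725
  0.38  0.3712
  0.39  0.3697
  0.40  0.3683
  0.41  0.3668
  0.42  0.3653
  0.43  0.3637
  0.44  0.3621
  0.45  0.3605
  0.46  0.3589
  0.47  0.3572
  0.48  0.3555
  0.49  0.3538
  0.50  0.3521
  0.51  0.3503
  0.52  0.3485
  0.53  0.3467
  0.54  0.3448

σ√T = 0.52 × 0.2887 = 0.1501
d₁ = [ln(220/210) + (0.075 + ½·0.52²)·0.08333] / (σ√T) = (0.0465 + 0.0175) / 0.1501 = 0.4266 → 0.43
√T = √0.08333 = 0.2887
φ(d₁) = φ(0.43) = 0.3637
vega = S·φ(d₁)·√T = 220·0.3637·0.2887 = 23.1000

23.10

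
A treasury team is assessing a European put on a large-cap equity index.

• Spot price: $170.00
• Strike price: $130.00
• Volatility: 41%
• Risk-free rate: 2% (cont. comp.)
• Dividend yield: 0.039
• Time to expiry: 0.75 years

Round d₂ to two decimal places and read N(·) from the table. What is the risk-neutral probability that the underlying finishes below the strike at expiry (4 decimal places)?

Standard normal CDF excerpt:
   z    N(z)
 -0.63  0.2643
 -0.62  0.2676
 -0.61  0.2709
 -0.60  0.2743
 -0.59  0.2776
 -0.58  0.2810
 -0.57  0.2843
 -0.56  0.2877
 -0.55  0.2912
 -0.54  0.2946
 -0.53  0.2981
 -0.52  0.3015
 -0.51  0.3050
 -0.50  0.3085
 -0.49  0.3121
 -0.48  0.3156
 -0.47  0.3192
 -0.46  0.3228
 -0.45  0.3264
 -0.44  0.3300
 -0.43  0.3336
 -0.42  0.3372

0.2946

σ√T = 0.41·√0.75 = 0.3551
d₁ = [ln(170/130) + (0.02 − 0.039 + 0.41²/2)·0.75] / 0.3551 = [0.2683 + 0.0488] / 0.3551 = 0.8929 ≈ 0.89
d₂ = d₁ − σ√T = 0.8929 − 0.3551 = 0.5379 ≈ 0.54
Pr(exercise) under Q = N(−d₂) = N(-0.54) = 0.2946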